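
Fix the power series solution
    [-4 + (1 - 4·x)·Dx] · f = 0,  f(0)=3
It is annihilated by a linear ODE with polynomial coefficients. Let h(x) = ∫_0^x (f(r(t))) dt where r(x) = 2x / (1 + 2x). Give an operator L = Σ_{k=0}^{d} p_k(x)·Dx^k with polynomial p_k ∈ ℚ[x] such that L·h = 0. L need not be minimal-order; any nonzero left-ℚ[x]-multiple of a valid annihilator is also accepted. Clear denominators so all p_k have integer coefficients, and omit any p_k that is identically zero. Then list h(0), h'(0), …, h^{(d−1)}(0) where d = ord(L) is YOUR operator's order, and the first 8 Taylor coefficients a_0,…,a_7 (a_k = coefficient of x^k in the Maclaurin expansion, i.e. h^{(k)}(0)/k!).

f: a_k = 3, 12, 48, 192, 768, 3072, 12288, 49152, …
h₀=f(r): pull back L_f along r ⇒ L₀.
h=∫₀ˣh₀: take L = L₀·Dx.
L = 8·Dx + (-1 + 4·x + 12·x^2)·Dx^2  (order 2).
h: a_k = 0, 3, 12, 48, 216, 5184/5, 5184, 186624/7, …
ICs: h(0) = 0, h′(0) = 3.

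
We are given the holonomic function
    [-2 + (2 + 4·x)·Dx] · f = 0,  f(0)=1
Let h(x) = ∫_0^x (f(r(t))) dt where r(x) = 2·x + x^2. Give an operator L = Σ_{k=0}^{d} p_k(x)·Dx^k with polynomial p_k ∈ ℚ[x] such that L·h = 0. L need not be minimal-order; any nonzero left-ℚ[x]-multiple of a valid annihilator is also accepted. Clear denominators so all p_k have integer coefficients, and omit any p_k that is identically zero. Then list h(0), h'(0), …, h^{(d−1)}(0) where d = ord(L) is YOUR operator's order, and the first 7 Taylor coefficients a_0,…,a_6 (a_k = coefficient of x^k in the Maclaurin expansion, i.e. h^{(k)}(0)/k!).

f: a_k = 1, 1, -1/2, 1/2, -5/8, 7/8, -21/16, …
h₀=f(r): pull back L_f along r ⇒ L₀.
Integrate: L := L₀·Dx.
L = (-2 - 2·x)·Dx + (1 + 4·x + 2·x^2)·Dx^2  (order 2).
h: a_k = 0, 1, 1, -1/3, 1/2, -9/10, 11/6, …
ICs: h(0) = 0, h′(0) = 1.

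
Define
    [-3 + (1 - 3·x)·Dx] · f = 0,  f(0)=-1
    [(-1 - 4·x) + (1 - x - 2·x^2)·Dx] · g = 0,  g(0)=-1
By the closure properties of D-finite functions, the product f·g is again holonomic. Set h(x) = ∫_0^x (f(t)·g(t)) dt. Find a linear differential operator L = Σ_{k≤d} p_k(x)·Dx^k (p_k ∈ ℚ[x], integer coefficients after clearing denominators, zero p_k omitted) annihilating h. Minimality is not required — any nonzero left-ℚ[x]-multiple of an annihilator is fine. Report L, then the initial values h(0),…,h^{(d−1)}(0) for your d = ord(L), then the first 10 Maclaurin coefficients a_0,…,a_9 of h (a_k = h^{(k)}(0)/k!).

L = (-4 + 2·x + 18·x^2)·Dx + (1 - 4·x + x^2 + 6·x^3)·Dx^2  (order 2).
h: a_k = 0, 1, 2, 5, 25/2, 161/5, 84, 1555/7, 2375/4, 4807/3, …
ICs: h(0) = 0, h′(0) = 1.

f: a_k = -1, -3, -9, -27, -81, -243, -729, -2187, -6561, -19683, …
g: a_k = -1, -1, -3, -5, -11, -21, -43, -85, -171, -341, …
Sym-product of L_f,L_g gives L₀ (≤ ord 1).
h=∫₀ˣh₀: take L = L₀·Dx.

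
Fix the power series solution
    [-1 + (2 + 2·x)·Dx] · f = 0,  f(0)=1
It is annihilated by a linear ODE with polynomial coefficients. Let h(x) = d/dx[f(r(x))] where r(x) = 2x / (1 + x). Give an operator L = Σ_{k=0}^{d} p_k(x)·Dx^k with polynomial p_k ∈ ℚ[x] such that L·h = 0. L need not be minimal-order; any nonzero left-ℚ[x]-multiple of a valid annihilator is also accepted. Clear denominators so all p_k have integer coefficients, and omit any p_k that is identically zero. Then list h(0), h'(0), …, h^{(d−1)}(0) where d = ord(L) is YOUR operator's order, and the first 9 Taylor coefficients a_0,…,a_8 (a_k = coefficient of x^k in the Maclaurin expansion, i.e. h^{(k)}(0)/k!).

L = (-3 - 6·x) + (-1 - 4·x - 3·x^2)·Dx  (order 1).
h: a_k = 1, -3, 15/2, -37/2, 375/8, -981/8, 5271/16, -14445/16, 321291/128, …
ICs: h(0) = 1.

f: a_k = 1, 1/2, -1/8, 1/16, -5/128, 7/256, -21/1024, 33/2048, -429/32768, …
L₀ from L_f via x↦r, Dx↦r'^{-1}Dx.
Differentiate: ansatz ord ≤ ord L₀ ⇒ L.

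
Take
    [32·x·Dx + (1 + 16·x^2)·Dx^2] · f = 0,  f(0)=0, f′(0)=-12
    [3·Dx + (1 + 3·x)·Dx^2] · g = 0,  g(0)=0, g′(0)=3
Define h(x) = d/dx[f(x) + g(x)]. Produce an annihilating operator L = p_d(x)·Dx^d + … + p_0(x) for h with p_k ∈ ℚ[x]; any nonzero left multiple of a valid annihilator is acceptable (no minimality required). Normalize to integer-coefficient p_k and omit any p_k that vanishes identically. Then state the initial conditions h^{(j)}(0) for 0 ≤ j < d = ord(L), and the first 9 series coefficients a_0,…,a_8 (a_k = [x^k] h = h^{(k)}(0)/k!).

f: a_k = 0, -12, 0, 64, 0, -3072/5, 0, 49152/7, 0, …
g: a_k = 0, 3, -9/2, 9, -81/4, 243/5, -243/2, 2187/7, -6561/8, …
Weyl lclm of L_f,L_g ⇒ L₀ (ord ≤ 4).
h₀' ⇒ L via d/dx closure of L₀.
L = (-96 - 864·x + 4608·x^2 + 4608·x^3) + (-50 - 192·x + 672·x^2 + 9216·x^3 + 9216·x^4)·Dx + (-3 + 23·x + 96·x^2 + 512·x^3 + 2304·x^4 + 2304·x^5)·Dx^2  (order 2).
h: a_k = -9, -9, 219, -81, -2829, -729, 51339, -6561, -766749, …
ICs: h(0) = -9, h′(0) = -9.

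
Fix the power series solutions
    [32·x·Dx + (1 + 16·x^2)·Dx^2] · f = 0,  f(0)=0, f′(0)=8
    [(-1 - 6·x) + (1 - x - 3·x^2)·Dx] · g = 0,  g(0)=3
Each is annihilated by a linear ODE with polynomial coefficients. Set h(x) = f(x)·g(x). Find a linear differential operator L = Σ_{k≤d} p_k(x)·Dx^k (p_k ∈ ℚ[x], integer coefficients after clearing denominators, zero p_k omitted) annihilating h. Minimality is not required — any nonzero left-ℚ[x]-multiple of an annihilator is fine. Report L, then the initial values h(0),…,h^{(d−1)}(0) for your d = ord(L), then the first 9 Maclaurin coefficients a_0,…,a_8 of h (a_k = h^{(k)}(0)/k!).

L = (6 + 32·x + 288·x^2) + (2 - 20·x + 64·x^2 + 288·x^3)·Dx + (-1 + x - 13·x^2 + 16·x^3 + 48·x^4)·Dx^2  (order 2).
h: a_k = 0, 24, 24, -32, 40, 5864/5, 6464/5, -323128/35, -187384/35, …
ICs: h(0) = 0, h′(0) = 24.

f: a_k = 0, 8, 0, -128/3, 0, 2048/5, 0, -32768/7, 0, …
g: a_k = 3, 3, 12, 21, 57, 120, 291, 651, 1524, …
h₀=f·g: eliminate ⇒ L₀, order ≤ 2·1.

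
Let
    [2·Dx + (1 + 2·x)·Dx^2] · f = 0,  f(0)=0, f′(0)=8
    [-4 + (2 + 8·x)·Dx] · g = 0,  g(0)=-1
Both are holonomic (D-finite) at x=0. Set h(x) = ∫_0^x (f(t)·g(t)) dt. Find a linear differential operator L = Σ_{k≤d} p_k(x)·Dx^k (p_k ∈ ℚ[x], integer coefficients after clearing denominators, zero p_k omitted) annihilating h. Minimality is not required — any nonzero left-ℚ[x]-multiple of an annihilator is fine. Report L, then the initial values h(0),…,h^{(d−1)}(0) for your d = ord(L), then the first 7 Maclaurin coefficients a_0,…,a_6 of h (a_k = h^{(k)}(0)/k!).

f: a_k = 0, 8, -8, 32/3, -16, 128/5, -128/3, …
g: a_k = -1, -2, 2, -4, 10, -28, 84, …
h₀=f·g: eliminate ⇒ L₀, order ≤ 2·1.
h=∫₀ˣh₀: take L = L₀·Dx.
L = (8 + 8·x)·Dx + (-2 - 8·x)·Dx^2 + (1 + 10·x + 32·x^2 + 32·x^3)·Dx^3  (order 3).
h: a_k = 0, 0, -4, -8/3, 16/3, -32/3, 1048/45, …
ICs: h(0) = 0, h′(0) = 0, h′′(0) = -8.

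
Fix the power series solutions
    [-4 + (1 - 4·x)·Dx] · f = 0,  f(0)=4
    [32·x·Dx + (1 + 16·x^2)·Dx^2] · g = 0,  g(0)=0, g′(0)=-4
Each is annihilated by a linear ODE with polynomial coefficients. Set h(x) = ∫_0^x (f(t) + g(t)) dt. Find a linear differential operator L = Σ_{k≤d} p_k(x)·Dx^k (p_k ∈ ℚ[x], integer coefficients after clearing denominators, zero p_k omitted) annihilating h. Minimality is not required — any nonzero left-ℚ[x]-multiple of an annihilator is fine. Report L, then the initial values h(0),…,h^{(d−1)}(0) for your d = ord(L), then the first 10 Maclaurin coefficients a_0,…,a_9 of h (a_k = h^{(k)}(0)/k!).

L = (-32 + 512·x + 1536·x^2)·Dx^2 + (16 - 32·x + 256·x^2 + 1536·x^3)·Dx^3 + (-1 + 256·x^4)·Dx^4  (order 4).
h: a_k = 0, 4, 6, 64/3, 208/3, 1024/5, 9728/15, 16384/7, 59392/7, 262144/9, …
ICs: h(0) = 0, h′(0) = 4, h′′(0) = 12, h′′′(0) = 128.

f: a_k = 4, 16, 64, 256, 1024, 4096, 16384, 65536, 262144, 1048576, …
g: a_k = 0, -4, 0, 64/3, 0, -1024/5, 0, 16384/7, 0, -262144/9, …
h₀=f+g: left-lcm gives L₀, ord ≤ 3.
h=∫h₀ ⇒ L = L₀·Dx.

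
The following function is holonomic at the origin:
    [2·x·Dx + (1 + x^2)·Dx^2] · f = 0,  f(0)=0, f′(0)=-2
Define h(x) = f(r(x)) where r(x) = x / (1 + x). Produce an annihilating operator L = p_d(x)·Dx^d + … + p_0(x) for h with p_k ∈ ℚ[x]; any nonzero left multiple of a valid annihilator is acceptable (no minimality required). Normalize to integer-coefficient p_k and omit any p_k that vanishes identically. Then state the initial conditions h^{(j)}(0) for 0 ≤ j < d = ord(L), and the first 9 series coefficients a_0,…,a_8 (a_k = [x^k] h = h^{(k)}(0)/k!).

L = (2 + 4·x)·Dx + (1 + 2·x + 2·x^2)·Dx^2  (order 2).
h: a_k = 0, -2, 2, -4/3, 0, 8/5, -8/3, 16/7, 0, …
ICs: h(0) = 0, h′(0) = -2.

f: a_k = 0, -2, 0, 2/3, 0, -2/5, 0, 2/7, 0, …
h₀=f(r): pull back L_f along r ⇒ L₀.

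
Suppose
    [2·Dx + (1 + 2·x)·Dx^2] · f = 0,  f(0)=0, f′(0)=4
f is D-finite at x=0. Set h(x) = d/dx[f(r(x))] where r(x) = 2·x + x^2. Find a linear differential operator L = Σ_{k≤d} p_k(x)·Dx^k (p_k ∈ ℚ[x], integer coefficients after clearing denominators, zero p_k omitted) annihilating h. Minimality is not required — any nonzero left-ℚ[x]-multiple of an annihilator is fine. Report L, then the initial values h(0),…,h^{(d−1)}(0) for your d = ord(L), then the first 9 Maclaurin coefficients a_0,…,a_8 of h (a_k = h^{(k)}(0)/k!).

L = (3 + 4·x + 2·x^2) + (1 + 5·x + 6·x^2 + 2·x^3)·Dx  (order 1).
h: a_k = 8, -24, 80, -272, 928, -3168, 10816, -36928, 126080, …
ICs: h(0) = 8.

f: a_k = 0, 4, -4, 16/3, -8, 64/5, -64/3, 256/7, -64, …
h₀=f(r): pull back L_f along r ⇒ L₀.
Differentiate: ansatz ord ≤ ord L₀ ⇒ L.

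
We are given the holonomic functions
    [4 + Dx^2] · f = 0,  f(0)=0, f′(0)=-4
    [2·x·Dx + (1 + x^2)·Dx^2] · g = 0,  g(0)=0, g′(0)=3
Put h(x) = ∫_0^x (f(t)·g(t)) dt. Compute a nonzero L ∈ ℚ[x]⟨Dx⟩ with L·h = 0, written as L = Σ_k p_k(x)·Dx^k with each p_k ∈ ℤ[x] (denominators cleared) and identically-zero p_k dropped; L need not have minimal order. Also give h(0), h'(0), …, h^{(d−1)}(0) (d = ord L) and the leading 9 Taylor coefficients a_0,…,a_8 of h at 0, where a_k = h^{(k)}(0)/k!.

f: a_k = 0, -4, 0, 8/3, 0, -8/15, 0, 16/315, 0, …
g: a_k = 0, 3, 0, -1, 0, 3/5, 0, -3/7, 0, …
f·g: L₀ = L_f ⊗_s L_g, ord ≤ 2·2.
Integrate: L := L₀·Dx.
L = (160 + 464·x^2 + 464·x^4 + 256·x^6 + 64·x^8)·Dx + (96·x + 224·x^3 + 192·x^5 + 64·x^7)·Dx^2 + (60 + 188·x^2 + 216·x^4 + 128·x^6 + 32·x^8)·Dx^3 + (24·x + 56·x^3 + 48·x^5 + 16·x^7)·Dx^4 + (5 + 18·x^2 + 25·x^4 + 16·x^6 + 4·x^8)·Dx^5  (order 5).
h: a_k = 0, 0, 0, -4, 0, 12/5, 0, -20/21, 0, …
ICs: h(0) = 0, h′(0) = 0, h′′(0) = 0, h′′′(0) = -24, h′′′′(0) = 0.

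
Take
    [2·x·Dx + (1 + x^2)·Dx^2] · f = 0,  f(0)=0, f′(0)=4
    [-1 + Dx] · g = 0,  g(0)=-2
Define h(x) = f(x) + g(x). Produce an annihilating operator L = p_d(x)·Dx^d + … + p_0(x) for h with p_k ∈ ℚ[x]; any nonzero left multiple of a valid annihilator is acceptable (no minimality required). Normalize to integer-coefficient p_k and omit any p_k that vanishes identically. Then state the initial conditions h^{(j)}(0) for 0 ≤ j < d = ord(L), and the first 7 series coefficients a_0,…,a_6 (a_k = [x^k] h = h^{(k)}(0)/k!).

f: a_k = 0, 4, 0, -4/3, 0, 4/5, 0, …
g: a_k = -2, -2, -1, -1/3, -1/12, -1/60, -1/360, …
L₀ := lclm(L_f,L_g); ord L₀ ≤ 2+1.
L = (2 - 4·x - 2·x^2)·Dx + (-3 + 3·x + x^2 - x^3)·Dx^2 + (1 + x + x^2 + x^3)·Dx^3  (order 3).
h: a_k = -2, 2, -1, -5/3, -1/12, 47/60, -1/360, …
ICs: h(0) = -2, h′(0) = 2, h′′(0) = -2.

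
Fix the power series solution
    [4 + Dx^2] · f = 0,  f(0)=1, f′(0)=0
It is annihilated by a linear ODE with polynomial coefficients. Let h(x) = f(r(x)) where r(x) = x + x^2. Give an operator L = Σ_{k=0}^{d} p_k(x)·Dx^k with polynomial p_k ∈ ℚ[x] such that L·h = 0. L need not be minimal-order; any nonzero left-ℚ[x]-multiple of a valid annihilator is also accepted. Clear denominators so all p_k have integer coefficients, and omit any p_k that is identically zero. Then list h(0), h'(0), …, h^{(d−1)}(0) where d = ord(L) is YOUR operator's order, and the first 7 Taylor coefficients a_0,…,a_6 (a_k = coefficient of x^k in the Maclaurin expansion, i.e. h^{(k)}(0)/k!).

L = (4 + 24·x + 48·x^2 + 32·x^3) - 2·Dx + (1 + 2·x)·Dx^2  (order 2).
h: a_k = 1, 0, -2, -4, -4/3, 8/3, 176/45, …
ICs: h(0) = 1, h′(0) = 0.

f: a_k = 1, 0, -2, 0, 2/3, 0, -4/45, …
h₀=f(r): pull back L_f along r ⇒ L₀.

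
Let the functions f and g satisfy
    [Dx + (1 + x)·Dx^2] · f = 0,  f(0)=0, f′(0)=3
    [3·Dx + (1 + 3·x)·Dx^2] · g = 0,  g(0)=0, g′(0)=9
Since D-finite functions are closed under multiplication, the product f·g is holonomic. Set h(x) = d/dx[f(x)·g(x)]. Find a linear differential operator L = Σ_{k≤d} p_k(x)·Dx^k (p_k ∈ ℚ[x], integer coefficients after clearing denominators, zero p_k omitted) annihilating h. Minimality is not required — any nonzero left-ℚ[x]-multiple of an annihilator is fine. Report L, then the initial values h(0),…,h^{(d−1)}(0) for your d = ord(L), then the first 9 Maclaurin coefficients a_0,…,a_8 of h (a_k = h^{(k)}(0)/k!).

f: a_k = 0, 3, -3/2, 1, -3/4, 3/5, -1/2, 3/7, -3/8, …
g: a_k = 0, 9, -27/2, 27, -243/4, 729/5, -729/2, 6561/7, -19683/8, …
Product ⇒ symmetric product L₀, ord ≤ 4.
h₀' ⇒ L via d/dx closure of L₀.
L = (30 + 72·x + 54·x^2) + (76 + 354·x + 540·x^2 + 270·x^3)·Dx + (29 + 200·x + 486·x^2 + 504·x^3 + 189·x^4)·Dx^2 + (2 + 19·x + 68·x^2 + 114·x^3 + 90·x^4 + 27·x^5)·Dx^3  (order 3).
h: a_k = 0, 54, -162, 441, -1215, 34263/10, -49203/5, 400599/14, -5871609/70, …
ICs: h(0) = 0, h′(0) = 54, h′′(0) = -324.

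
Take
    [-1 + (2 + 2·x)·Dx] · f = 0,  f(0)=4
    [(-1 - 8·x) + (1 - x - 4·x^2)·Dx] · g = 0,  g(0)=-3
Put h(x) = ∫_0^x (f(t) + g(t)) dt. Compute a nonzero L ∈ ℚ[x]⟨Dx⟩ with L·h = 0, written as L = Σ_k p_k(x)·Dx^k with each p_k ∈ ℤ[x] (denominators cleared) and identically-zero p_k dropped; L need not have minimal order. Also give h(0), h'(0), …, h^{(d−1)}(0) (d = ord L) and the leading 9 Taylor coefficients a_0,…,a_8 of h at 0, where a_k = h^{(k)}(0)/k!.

f: a_k = 4, 2, -1/2, 1/4, -5/32, 7/64, -21/256, 33/512, -429/8192, …
g: a_k = -3, -3, -15, -27, -87, -195, -543, -1323, -3495, …
L₀ := lclm(L_f,L_g); ord L₀ ≤ 1+1.
h=∫h₀ ⇒ L = L₀·Dx.
L = (21 + 75·x + 228·x^2 + 160·x^3)·Dx + (-41 - 174·x - 609·x^2 - 872·x^3 - 400·x^4)·Dx^2 + (2 + 38·x + 30·x^2 - 198·x^3 - 352·x^4 - 160·x^5)·Dx^3  (order 3).
h: a_k = 0, 1, -1/2, -31/6, -107/16, -2789/160, -12473/384, -139029/1792, -677343/4096, …
ICs: h(0) = 0, h′(0) = 1, h′′(0) = -1.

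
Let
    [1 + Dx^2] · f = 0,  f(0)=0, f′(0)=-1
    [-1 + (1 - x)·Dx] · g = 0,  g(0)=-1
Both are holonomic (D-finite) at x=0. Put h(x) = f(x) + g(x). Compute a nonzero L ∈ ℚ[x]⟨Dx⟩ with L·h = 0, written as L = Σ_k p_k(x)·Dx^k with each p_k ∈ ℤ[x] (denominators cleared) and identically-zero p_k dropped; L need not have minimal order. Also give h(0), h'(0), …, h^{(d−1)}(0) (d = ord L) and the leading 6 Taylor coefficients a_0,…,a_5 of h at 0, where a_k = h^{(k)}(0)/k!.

L = (-7 + 2·x - x^2) + (3 - 5·x + 3·x^2 - x^3)·Dx + (-7 + 2·x - x^2)·Dx^2 + (3 - 5·x + 3·x^2 - x^3)·Dx^3  (order 3).
h: a_k = -1, -2, -1, -5/6, -1, -121/120, …
ICs: h(0) = -1, h′(0) = -2, h′′(0) = -2.

f: a_k = 0, -1, 0, 1/6, 0, -1/120, …
g: a_k = -1, -1, -1, -1, -1, -1, …
h₀=f+g: left-lcm gives L₀, ord ≤ 3.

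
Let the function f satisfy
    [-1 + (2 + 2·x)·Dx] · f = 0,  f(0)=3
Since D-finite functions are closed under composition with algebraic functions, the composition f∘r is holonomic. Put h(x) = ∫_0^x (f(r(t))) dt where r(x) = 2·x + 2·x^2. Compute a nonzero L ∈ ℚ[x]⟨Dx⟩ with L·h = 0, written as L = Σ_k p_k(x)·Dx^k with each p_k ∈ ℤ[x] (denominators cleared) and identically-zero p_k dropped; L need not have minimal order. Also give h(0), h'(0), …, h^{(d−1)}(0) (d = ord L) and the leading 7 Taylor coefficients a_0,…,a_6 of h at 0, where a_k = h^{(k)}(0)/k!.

L = (-1 - 2·x)·Dx + (1 + 2·x + 2·x^2)·Dx^2  (order 2).
h: a_k = 0, 3, 3/2, 1/2, -3/8, 9/40, -1/16, …
ICs: h(0) = 0, h′(0) = 3.

f: a_k = 3, 3/2, -3/8, 3/16, -15/128, 21/256, -63/1024, …
Substitute x→r, Dx→(1/r')Dx; clear ⇒ L₀.
Integrate: L := L₀·Dx.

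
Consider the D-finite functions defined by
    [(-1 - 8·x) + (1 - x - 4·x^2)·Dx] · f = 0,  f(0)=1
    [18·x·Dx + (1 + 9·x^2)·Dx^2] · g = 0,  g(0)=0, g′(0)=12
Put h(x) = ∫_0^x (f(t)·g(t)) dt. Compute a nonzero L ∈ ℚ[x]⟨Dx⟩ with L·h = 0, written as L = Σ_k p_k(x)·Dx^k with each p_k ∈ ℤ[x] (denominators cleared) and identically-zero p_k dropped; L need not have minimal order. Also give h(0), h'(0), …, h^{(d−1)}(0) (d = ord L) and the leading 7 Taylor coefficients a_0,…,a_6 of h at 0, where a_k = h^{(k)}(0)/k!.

f: a_k = 1, 1, 5, 9, 29, 65, 181, …
g: a_k = 0, 12, 0, -36, 0, 972/5, 0, …
Sym-product of L_f,L_g gives L₀ (≤ ord 2).
Integrate: L := L₀·Dx.
L = (8 + 18·x + 216·x^2)·Dx + (2 - 2·x + 36·x^2 + 216·x^3)·Dx^2 + (-1 + x - 5·x^2 + 9·x^3 + 36·x^4)·Dx^3  (order 3).
h: a_k = 0, 0, 6, 4, 6, 72/5, 302/5, …
ICs: h(0) = 0, h′(0) = 0, h′′(0) = 12.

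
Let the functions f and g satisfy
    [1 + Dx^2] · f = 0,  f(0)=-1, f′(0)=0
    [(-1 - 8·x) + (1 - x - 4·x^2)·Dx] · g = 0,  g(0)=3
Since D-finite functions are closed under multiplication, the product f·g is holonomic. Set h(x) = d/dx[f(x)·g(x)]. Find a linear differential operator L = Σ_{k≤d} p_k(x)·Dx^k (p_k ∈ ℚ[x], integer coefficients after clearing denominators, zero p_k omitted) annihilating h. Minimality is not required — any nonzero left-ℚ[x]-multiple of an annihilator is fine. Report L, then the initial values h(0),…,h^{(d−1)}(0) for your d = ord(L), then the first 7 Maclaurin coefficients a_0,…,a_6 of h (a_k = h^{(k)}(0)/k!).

f: a_k = -1, 0, 1/2, 0, -1/24, 0, 1/720, …
g: a_k = 3, 3, 15, 27, 87, 195, 543, …
h₀=f·g: eliminate ⇒ L₀, order ≤ 2·1.
h=h₀': d/dx-closure on L₀ ⇒ L.
L = (159 - 2·x - 7·x^2 + 8·x^3 + 16·x^4) + (22 + 178·x + 24·x^2 + 64·x^3)·Dx + (-7 + 6·x + 25·x^2 + 8·x^3 + 16·x^4)·Dx^2  (order 2).
h: a_k = -3, -27, -153/2, -637/2, -7265/8, -120029/40, -2060723/240, …
ICs: h(0) = -3, h′(0) = -27.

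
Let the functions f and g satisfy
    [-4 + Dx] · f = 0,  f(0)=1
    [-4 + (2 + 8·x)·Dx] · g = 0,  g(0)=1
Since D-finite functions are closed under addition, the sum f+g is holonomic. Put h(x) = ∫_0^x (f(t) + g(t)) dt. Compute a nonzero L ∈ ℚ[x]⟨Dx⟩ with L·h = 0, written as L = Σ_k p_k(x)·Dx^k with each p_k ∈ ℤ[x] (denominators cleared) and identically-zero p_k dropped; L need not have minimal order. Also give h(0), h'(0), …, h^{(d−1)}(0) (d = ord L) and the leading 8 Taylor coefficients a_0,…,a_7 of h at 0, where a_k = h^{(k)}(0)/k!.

f: a_k = 1, 4, 8, 32/3, 32/3, 128/15, 256/45, 1024/315, …
g: a_k = 1, 2, -2, 4, -10, 28, -84, 264, …
Weyl lclm of L_f,L_g ⇒ L₀ (ord ≤ 2).
h=∫₀ˣh₀: take L = L₀·Dx.
L = (24 + 64·x)·Dx + (-10 - 64·x - 128·x^2)·Dx^2 + (1 + 12·x + 32·x^2)·Dx^3  (order 3).
h: a_k = 0, 2, 3, 2, 11/3, 2/15, 274/45, -3524/315, …
ICs: h(0) = 0, h′(0) = 2, h′′(0) = 6.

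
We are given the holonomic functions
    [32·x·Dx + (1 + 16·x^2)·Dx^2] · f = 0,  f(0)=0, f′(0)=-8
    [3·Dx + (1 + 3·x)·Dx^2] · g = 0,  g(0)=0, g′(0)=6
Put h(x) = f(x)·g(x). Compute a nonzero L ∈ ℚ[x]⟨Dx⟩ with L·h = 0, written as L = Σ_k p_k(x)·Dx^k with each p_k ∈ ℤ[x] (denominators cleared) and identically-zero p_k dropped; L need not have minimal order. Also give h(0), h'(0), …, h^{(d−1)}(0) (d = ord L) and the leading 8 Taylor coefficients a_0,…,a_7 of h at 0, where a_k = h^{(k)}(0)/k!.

f: a_k = 0, -8, 0, 128/3, 0, -2048/5, 0, 32768/7, …
g: a_k = 0, 6, -9, 18, -81/2, 486/5, -243, 4374/7, …
Sym-product of L_f,L_g gives L₀ (≤ ord 4).
L = (15744 + 89280·x + 811008·x^2 + 5299200·x^3 + 13271040·x^4 + 17252352·x^5 + 21233664·x^7)·Dx + (4258 + 91200·x + 775488·x^2 + 4635648·x^3 + 18247680·x^4 + 41140224·x^5 + 46448640·x^6 + 21233664·x^7 + 74317824·x^8)·Dx^2 + (492 + 12548·x + 131328·x^2 + 747968·x^3 + 3219456·x^4 + 10146816·x^5 + 21233664·x^6 + 24920064·x^7 + 21233664·x^8 + 42467328·x^9)·Dx^3 + (73 + 822·x + 6161·x^2 + 34944·x^3 + 151168·x^4 + 500736·x^5 + 1322496·x^6 + 2654208·x^7 + 3244032·x^8 + 3538944·x^9 + 5308416·x^10)·Dx^4  (order 4).
h: a_k = 0, 0, -48, 72, 112, -60, -12336/5, 19512/5, …
ICs: h(0) = 0, h′(0) = 0, h′′(0) = -96, h′′′(0) = 432.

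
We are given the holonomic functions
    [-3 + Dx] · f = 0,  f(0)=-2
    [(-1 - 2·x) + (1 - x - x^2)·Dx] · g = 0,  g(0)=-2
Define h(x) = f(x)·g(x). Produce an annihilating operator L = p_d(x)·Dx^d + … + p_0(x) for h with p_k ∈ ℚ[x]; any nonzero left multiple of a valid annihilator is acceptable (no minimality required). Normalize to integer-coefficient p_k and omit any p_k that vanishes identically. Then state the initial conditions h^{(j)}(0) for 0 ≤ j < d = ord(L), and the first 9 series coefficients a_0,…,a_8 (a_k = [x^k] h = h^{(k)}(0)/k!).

L = (4 - x - 3·x^2) + (-1 + x + x^2)·Dx  (order 1).
h: a_k = 4, 16, 38, 72, 247/2, 1018/5, 6623/20, 18777/35, 972481/1120, …
ICs: h(0) = 4.

f: a_k = -2, -6, -9, -9, -27/4, -81/20, -81/40, -243/280, -729/2240, …
g: a_k = -2, -2, -4, -6, -10, -16, -26, -42, -68, …
h₀=f·g: eliminate ⇒ L₀, order ≤ 1·1.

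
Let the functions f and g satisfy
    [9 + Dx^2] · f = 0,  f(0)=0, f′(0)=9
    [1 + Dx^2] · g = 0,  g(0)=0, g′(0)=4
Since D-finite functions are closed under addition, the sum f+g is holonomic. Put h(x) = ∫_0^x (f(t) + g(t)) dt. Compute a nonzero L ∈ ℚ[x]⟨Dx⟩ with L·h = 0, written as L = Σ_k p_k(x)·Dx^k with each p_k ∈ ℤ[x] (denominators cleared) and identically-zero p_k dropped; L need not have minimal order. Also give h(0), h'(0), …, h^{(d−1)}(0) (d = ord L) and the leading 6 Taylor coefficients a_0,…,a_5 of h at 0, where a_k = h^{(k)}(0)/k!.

f: a_k = 0, 9, 0, -27/2, 0, 243/40, …
g: a_k = 0, 4, 0, -2/3, 0, 1/30, …
L₀ := lclm(L_f,L_g); ord L₀ ≤ 2+2.
h=∫₀ˣh₀: take L = L₀·Dx.
L = 9·Dx + 10·Dx^3 + Dx^5  (order 5).
h: a_k = 0, 0, 13/2, 0, -85/24, 0, …
ICs: h(0) = 0, h′(0) = 0, h′′(0) = 13, h′′′(0) = 0, h′′′′(0) = -85.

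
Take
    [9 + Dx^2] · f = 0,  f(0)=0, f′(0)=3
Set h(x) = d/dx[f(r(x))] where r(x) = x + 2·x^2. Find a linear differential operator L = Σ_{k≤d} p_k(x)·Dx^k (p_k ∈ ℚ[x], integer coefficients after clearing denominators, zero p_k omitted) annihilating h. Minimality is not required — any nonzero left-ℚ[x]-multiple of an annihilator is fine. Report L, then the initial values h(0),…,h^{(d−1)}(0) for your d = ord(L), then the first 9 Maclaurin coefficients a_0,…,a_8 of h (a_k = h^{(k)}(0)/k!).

L = (57 + 144·x + 864·x^2 + 2304·x^3 + 2304·x^4) + (-12 - 48·x)·Dx + (1 + 8·x + 16·x^2)·Dx^2  (order 2).
h: a_k = 3, 12, -27/2, -108, -2079/8, -189/2, 45117/80, 6237/5, 5064363/4480, …
ICs: h(0) = 3, h′(0) = 12.

f: a_k = 0, 3, 0, -9/2, 0, 81/40, 0, -243/560, 0, …
h₀=f(r): pull back L_f along r ⇒ L₀.
Derive L from L₀ (diff closure).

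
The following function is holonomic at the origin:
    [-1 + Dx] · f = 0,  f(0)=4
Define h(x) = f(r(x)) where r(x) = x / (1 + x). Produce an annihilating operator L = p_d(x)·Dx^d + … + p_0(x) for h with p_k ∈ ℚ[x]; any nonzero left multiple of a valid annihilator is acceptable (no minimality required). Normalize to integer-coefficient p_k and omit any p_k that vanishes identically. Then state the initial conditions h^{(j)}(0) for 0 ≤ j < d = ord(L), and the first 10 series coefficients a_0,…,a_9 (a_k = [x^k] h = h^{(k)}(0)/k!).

L = -1 + (1 + 2·x + x^2)·Dx  (order 1).
h: a_k = 4, 4, -2, 2/3, 1/6, -19/30, 151/180, -1091/1260, 7841/10080, -56519/90720, …
ICs: h(0) = 4.

f: a_k = 4, 4, 2, 2/3, 1/6, 1/30, 1/180, 1/1260, 1/10080, 1/90720, …
f∘r: x↦r, Dx↦Dx/r' in L_f ⇒ L₀.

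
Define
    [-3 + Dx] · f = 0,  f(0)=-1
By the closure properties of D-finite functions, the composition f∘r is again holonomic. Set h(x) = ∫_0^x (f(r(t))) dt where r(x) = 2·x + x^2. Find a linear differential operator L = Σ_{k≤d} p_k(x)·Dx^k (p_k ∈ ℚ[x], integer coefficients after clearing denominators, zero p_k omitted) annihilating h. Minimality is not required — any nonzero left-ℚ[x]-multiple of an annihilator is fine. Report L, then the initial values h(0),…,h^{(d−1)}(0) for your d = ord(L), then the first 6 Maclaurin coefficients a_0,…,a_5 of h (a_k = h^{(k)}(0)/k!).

f: a_k = -1, -3, -9/2, -9/2, -27/8, -81/40, …
f∘r: x↦r, Dx↦Dx/r' in L_f ⇒ L₀.
h=∫₀ˣh₀: take L = L₀·Dx.
L = (-6 - 6·x)·Dx + Dx^2  (order 2).
h: a_k = 0, -1, -3, -7, -27/2, -45/2, …
ICs: h(0) = 0, h′(0) = -1.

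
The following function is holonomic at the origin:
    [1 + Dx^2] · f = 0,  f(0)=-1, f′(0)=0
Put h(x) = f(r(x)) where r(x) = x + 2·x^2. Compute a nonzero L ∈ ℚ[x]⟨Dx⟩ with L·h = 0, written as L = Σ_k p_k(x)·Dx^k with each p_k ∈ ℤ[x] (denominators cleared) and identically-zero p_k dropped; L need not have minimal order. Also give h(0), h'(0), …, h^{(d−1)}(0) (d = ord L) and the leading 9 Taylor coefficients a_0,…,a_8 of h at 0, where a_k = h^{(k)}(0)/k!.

L = (1 + 12·x + 48·x^2 + 64·x^3) - 4·Dx + (1 + 4·x)·Dx^2  (order 2).
h: a_k = -1, 0, 1/2, 2, 47/24, -1/3, -719/720, -79/60, -23521/40320, …
ICs: h(0) = -1, h′(0) = 0.

f: a_k = -1, 0, 1/2, 0, -1/24, 0, 1/720, 0, -1/40320, …
Change of var in L_f (x↦r) gives L₀.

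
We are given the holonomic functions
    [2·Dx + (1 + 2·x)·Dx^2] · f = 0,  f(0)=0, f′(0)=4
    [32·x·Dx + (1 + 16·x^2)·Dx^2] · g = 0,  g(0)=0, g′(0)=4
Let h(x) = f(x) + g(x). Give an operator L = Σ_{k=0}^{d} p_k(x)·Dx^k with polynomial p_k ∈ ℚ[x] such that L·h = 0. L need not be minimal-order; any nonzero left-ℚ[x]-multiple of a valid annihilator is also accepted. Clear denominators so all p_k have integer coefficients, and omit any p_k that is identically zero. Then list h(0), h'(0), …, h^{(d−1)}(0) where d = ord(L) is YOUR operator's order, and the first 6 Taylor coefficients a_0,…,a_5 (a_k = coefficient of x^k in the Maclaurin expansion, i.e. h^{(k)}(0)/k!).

f: a_k = 0, 4, -4, 16/3, -8, 64/5, …
g: a_k = 0, 4, 0, -64/3, 0, 1024/5, …
h₀=f+g: left-lcm gives L₀, ord ≤ 4.
L = (-32 - 192·x + 1536·x^2 + 1024·x^3)·Dx + (-20 - 64·x + 576·x^2 + 3072·x^3 + 2048·x^4)·Dx^2 + (-1 + 14·x + 32·x^2 + 256·x^3 + 768·x^4 + 512·x^5)·Dx^3  (order 3).
h: a_k = 0, 8, -4, -16, -8, 1088/5, …
ICs: h(0) = 0, h′(0) = 8, h′′(0) = -8.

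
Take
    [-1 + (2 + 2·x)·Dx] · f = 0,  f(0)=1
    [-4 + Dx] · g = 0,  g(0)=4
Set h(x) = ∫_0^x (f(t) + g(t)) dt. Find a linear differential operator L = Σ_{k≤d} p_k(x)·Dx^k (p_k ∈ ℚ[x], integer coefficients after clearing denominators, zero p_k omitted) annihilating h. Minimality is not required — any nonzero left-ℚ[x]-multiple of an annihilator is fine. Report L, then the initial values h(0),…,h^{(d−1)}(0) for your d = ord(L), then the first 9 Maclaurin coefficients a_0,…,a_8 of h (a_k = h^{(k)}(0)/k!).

f: a_k = 1, 1/2, -1/8, 1/16, -5/128, 7/256, -21/1024, 33/2048, -429/32768, …
g: a_k = 4, 16, 32, 128/3, 128/3, 512/15, 1024/45, 4096/315, 2048/315, …
h₀=f+g: left-lcm gives L₀, ord ≤ 2.
h=∫h₀ ⇒ L = L₀·Dx.
L = (36 + 32·x)·Dx + (-65 - 128·x - 64·x^2)·Dx^2 + (14 + 30·x + 16·x^2)·Dx^3  (order 3).
h: a_k = 0, 5, 33/4, 85/8, 2051/192, 16369/1920, 131177/23040, 1047631/322560, 8399003/5160960, …
ICs: h(0) = 0, h′(0) = 5, h′′(0) = 33/2.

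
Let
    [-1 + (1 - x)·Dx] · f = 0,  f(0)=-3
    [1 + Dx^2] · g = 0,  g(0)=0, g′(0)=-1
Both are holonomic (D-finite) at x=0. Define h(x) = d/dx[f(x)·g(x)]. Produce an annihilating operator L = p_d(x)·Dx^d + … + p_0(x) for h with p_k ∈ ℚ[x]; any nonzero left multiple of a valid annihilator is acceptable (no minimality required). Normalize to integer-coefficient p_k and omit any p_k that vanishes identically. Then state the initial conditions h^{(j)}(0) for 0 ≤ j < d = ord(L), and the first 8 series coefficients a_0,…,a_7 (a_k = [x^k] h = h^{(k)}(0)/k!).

f: a_k = -3, -3, -3, -3, -3, -3, -3, -3, …
g: a_k = 0, -1, 0, 1/6, 0, -1/120, 0, 1/5040, …
Sym-product of L_f,L_g gives L₀ (≤ ord 2).
Differentiate: ansatz ord ≤ ord L₀ ⇒ L.
L = (-1 - 2·x + x^2) + (-2 + 2·x)·Dx + (1 - 2·x + x^2)·Dx^2  (order 2).
h: a_k = 3, 6, 15/2, 10, 101/8, 303/20, 4241/240, 4241/210, …
ICs: h(0) = 3, h′(0) = 6.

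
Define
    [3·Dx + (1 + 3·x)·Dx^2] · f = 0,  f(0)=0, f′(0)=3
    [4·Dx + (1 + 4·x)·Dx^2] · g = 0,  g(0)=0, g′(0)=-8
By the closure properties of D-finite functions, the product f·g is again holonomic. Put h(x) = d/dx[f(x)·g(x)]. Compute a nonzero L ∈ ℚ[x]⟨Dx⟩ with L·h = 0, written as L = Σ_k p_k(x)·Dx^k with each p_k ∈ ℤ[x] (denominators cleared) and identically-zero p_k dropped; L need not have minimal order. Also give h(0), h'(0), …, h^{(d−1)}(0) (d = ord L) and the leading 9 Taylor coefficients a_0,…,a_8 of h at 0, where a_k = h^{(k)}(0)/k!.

L = (600 + 4032·x + 6912·x^2) + (854 + 8808·x + 30240·x^2 + 34560·x^3)·Dx + (172 + 2380·x + 12312·x^2 + 28224·x^3 + 24192·x^4)·Dx^2 + (7 + 122·x + 847·x^2 + 2928·x^3 + 5040·x^4 + 3456·x^5)·Dx^3  (order 3).
h: a_k = 0, -48, 252, -1088, 4410, -87048/5, 339668/5, -1847040/7, 5119389/5, …
ICs: h(0) = 0, h′(0) = -48, h′′(0) = 504.

f: a_k = 0, 3, -9/2, 9, -81/4, 243/5, -243/2, 2187/7, -6561/8, …
g: a_k = 0, -8, 16, -128/3, 128, -2048/5, 4096/3, -32768/7, 16384, …
Product ⇒ symmetric product L₀, ord ≤ 4.
h₀' ⇒ L via d/dx closure of L₀.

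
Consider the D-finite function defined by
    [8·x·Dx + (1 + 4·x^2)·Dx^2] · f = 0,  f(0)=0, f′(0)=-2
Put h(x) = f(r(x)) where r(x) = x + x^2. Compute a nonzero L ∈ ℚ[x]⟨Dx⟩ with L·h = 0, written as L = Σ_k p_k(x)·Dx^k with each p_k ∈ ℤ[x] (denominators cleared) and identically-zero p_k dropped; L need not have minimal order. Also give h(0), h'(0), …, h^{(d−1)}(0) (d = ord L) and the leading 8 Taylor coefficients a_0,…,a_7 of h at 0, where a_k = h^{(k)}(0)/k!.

f: a_k = 0, -2, 0, 8/3, 0, -32/5, 0, 128/7, …
Substitute x→r, Dx→(1/r')Dx; clear ⇒ L₀.
L = (-2 + 8·x + 32·x^2 + 48·x^3 + 24·x^4)·Dx + (1 + 2·x + 4·x^2 + 16·x^3 + 20·x^4 + 8·x^5)·Dx^2  (order 2).
h: a_k = 0, -2, -2, 8/3, 8, 8/5, -88/3, -320/7, …
ICs: h(0) = 0, h′(0) = -2.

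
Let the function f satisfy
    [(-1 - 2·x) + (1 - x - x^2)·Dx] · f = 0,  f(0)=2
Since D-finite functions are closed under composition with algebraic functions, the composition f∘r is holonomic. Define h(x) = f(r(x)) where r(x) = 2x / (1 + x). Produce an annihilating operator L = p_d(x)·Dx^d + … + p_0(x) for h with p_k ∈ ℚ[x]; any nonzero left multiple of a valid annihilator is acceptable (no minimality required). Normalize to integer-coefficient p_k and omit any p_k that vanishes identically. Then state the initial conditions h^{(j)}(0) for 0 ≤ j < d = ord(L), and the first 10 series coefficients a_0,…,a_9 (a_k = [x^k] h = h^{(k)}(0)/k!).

f: a_k = 2, 2, 4, 6, 10, 16, 26, 42, 68, 110, …
Substitute x→r, Dx→(1/r')Dx; clear ⇒ L₀.
L = (2 + 10·x) + (-1 - x + 5·x^2 + 5·x^3)·Dx  (order 1).
h: a_k = 2, 4, 12, 20, 60, 100, 300, 500, 1500, 2500, …
ICs: h(0) = 2.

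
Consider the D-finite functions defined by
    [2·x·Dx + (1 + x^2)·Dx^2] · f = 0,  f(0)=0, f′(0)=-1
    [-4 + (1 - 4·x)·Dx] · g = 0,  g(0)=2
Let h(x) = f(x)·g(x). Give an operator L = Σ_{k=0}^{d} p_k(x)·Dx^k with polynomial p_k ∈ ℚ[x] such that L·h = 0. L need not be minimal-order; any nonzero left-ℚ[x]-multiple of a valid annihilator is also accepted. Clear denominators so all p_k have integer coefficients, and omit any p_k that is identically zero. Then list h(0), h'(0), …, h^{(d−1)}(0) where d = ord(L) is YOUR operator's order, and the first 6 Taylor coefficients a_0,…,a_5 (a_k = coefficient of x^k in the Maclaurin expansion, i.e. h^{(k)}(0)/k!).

f: a_k = 0, -1, 0, 1/3, 0, -1/5, …
g: a_k = 2, 8, 32, 128, 512, 2048, …
f·g: L₀ = L_f ⊗_s L_g, ord ≤ 2·1.
L = 8·x + (8 - 2·x + 16·x^2)·Dx + (-1 + 4·x - x^2 + 4·x^3)·Dx^2  (order 2).
h: a_k = 0, -2, -8, -94/3, -376/3, -7526/15, …
ICs: h(0) = 0, h′(0) = -2.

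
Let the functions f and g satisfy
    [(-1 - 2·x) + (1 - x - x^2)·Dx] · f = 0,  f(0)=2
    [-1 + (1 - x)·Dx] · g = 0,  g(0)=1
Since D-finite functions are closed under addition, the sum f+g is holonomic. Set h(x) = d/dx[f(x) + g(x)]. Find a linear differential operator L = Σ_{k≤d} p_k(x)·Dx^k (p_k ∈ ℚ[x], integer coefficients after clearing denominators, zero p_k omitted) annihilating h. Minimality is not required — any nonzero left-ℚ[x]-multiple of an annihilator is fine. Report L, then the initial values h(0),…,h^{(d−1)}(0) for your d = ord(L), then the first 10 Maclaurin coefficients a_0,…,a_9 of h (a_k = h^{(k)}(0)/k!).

L = (-6 - 24·x - 24·x^3 + 6·x^4) + (6 + 6·x - 6·x^2 - 21·x^4 + 6·x^5)·Dx + (-1 + 2·x - 3·x^2 + 6·x^3 - 2·x^4 - 3·x^5 + x^6)·Dx^2  (order 2).
h: a_k = 3, 10, 21, 44, 85, 162, 301, 552, 999, 1790, …
ICs: h(0) = 3, h′(0) = 10.

f: a_k = 2, 2, 4, 6, 10, 16, 26, 42, 68, 110, …
g: a_k = 1, 1, 1, 1, 1, 1, 1, 1, 1, 1, …
Sum ⇒ L₀ = lclm(L_f,L_g) in ℚ(x)⟨Dx⟩.
Derive L from L₀ (diff closure).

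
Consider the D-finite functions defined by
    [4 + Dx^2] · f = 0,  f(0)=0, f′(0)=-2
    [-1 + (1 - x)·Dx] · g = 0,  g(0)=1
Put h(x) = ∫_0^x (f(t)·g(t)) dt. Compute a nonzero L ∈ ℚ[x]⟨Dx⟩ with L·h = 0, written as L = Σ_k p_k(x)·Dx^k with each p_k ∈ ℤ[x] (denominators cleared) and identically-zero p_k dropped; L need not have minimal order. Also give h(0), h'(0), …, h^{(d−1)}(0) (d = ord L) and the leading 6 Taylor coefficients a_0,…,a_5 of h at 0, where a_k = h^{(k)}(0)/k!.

L = (-4 + 4·x)·Dx + 2·Dx^2 + (-1 + x)·Dx^3  (order 3).
h: a_k = 0, 0, -1, -2/3, -1/6, -2/15, …
ICs: h(0) = 0, h′(0) = 0, h′′(0) = -2.

f: a_k = 0, -2, 0, 4/3, 0, -4/15, …
g: a_k = 1, 1, 1, 1, 1, 1, …
Product ⇒ symmetric product L₀, ord ≤ 2.
h=∫₀ˣh₀: take L = L₀·Dx.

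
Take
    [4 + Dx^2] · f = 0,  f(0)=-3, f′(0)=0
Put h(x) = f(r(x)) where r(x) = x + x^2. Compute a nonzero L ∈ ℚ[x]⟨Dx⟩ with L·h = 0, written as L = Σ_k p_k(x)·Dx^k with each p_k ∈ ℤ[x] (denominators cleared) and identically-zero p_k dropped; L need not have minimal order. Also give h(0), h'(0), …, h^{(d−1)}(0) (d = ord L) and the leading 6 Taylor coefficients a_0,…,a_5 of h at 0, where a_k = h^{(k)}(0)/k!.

f: a_k = -3, 0, 6, 0, -2, 0, …
f∘r: x↦r, Dx↦Dx/r' in L_f ⇒ L₀.
L = (4 + 24·x + 48·x^2 + 32·x^3) - 2·Dx + (1 + 2·x)·Dx^2  (order 2).
h: a_k = -3, 0, 6, 12, 4, -8, …
ICs: h(0) = -3, h′(0) = 0.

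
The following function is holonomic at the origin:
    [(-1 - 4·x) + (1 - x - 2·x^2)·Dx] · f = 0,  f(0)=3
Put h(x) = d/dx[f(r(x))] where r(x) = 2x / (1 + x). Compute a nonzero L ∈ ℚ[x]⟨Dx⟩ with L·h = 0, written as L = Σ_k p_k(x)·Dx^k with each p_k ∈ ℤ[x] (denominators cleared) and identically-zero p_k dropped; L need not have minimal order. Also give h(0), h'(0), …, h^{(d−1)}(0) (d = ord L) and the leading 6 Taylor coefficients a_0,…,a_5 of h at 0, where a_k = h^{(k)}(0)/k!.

L = (10 + 54·x + 270·x^2 + 162·x^3) + (-1 - 10·x + 90·x^3 + 81·x^4)·Dx  (order 1).
h: a_k = 6, 60, 162, 1080, 2430, 14580, …
ICs: h(0) = 6.

f: a_k = 3, 3, 9, 15, 33, 63, …
L₀ from L_f via x↦r, Dx↦r'^{-1}Dx.
Derive L from L₀ (diff closure).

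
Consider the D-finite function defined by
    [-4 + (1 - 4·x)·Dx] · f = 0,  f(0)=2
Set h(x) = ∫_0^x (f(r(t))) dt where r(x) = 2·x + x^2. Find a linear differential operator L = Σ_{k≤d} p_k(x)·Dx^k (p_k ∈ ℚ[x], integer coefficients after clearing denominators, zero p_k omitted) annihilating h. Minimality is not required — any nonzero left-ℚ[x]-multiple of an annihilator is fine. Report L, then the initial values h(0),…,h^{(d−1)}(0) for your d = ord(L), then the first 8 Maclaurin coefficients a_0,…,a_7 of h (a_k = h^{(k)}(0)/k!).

f: a_k = 2, 8, 32, 128, 512, 2048, 8192, 32768, …
f∘r: x↦r, Dx↦Dx/r' in L_f ⇒ L₀.
Integrate: L := L₀·Dx.
L = (8 + 8·x)·Dx + (-1 + 8·x + 4·x^2)·Dx^2  (order 2).
h: a_k = 0, 2, 8, 136/3, 288, 1952, 41344/3, 700544/7, …
ICs: h(0) = 0, h′(0) = 2.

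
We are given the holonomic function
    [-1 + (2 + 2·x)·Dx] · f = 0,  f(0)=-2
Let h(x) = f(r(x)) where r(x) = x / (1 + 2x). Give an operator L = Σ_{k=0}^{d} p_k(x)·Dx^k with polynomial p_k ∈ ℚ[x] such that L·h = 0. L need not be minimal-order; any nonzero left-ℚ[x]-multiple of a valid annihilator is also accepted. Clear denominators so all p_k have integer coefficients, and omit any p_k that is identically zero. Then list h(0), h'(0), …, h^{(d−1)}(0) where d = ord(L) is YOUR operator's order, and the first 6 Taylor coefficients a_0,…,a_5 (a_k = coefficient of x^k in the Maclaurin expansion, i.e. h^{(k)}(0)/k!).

L = -1 + (2 + 10·x + 12·x^2)·Dx  (order 1).
h: a_k = -2, -1, 9/4, -41/8, 757/64, -3543/128, …
ICs: h(0) = -2.

f: a_k = -2, -1, 1/4, -1/8, 5/64, -7/128, …
h₀=f(r): pull back L_f along r ⇒ L₀.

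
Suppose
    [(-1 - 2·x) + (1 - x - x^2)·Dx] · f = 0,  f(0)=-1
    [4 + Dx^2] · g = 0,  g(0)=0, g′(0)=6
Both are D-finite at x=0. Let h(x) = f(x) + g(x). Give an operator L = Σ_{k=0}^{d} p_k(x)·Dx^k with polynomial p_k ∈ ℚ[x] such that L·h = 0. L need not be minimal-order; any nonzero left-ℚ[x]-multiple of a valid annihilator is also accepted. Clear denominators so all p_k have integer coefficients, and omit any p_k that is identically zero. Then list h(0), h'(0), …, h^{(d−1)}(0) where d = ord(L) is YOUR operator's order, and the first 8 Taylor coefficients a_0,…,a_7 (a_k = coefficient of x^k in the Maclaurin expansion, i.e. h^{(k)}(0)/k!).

f: a_k = -1, -1, -2, -3, -5, -8, -13, -21, …
g: a_k = 0, 6, 0, -4, 0, 4/5, 0, -8/105, …
L₀ := lclm(L_f,L_g); ord L₀ ≤ 1+2.
L = (44 + 96·x + 32·x^2 + 48·x^3 + 40·x^4 + 16·x^5) + (-16 + 20·x + 8·x^2 - 16·x^3 + 12·x^4 + 24·x^5 + 8·x^6)·Dx + (11 + 24·x + 8·x^2 + 12·x^3 + 10·x^4 + 4·x^5)·Dx^2 + (-4 + 5·x + 2·x^2 - 4·x^3 + 3·x^4 + 6·x^5 + 2·x^6)·Dx^3  (order 3).
h: a_k = -1, 5, -2, -7, -5, -36/5, -13, -2213/105, …
ICs: h(0) = -1, h′(0) = 5, h′′(0) = -4.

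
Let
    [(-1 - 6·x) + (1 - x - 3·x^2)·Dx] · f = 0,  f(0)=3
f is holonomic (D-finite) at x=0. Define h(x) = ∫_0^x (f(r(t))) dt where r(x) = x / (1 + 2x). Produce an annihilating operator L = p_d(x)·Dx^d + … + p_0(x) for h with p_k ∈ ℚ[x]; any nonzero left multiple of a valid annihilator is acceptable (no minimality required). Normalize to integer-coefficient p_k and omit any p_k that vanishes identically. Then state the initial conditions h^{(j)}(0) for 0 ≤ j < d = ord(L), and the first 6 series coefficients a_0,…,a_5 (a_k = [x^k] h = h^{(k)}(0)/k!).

f: a_k = 3, 3, 12, 21, 57, 120, …
Substitute x→r, Dx→(1/r')Dx; clear ⇒ L₀.
Integrate: L := L₀·Dx.
L = (1 + 8·x)·Dx + (-1 - 5·x - 5·x^2 + 2·x^3)·Dx^2  (order 2).
h: a_k = 0, 3, 3/2, 2, -15/4, 51/5, …
ICs: h(0) = 0, h′(0) = 3.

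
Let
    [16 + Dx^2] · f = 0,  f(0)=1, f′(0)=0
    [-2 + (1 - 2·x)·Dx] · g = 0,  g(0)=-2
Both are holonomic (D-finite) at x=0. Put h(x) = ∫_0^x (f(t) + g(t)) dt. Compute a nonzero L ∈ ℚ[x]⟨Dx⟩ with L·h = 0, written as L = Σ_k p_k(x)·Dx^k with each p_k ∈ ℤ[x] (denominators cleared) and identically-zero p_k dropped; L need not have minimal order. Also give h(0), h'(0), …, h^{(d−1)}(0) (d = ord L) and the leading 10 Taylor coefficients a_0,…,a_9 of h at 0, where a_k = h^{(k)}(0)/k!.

f: a_k = 1, 0, -8, 0, 32/3, 0, -256/45, 0, 512/315, 0, …
g: a_k = -2, -4, -8, -16, -32, -64, -128, -256, -512, -1024, …
Weyl lclm of L_f,L_g ⇒ L₀ (ord ≤ 3).
h=∫h₀ ⇒ L = L₀·Dx.
L = (-160 + 256·x - 256·x^2)·Dx + (48 - 224·x + 384·x^2 - 256·x^3)·Dx^2 + (-10 + 16·x - 16·x^2)·Dx^3 + (3 - 14·x + 24·x^2 - 16·x^3)·Dx^4  (order 4).
h: a_k = 0, -1, -2, -16/3, -4, -64/15, -32/3, -6016/315, -32, -160768/2835, …
ICs: h(0) = 0, h′(0) = -1, h′′(0) = -4, h′′′(0) = -32.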